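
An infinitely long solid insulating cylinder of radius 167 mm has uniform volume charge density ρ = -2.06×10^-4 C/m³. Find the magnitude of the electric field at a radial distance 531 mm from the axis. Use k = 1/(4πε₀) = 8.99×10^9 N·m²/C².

Choose a coaxial cylinder of radius r = 531 mm (arbitrary length L) as the Gaussian surface (r > 167 mm, full cross-section enclosed).
λ_enc = ρ·πR² = (-2.06e-4)π(0.167)² = -1.805×10^-5 C/m.
Since E is radial and uniform over the curved surface, Φ = E·2πrL = Q_enc/ε₀ = λ_enc L/ε₀.
E = 2k|λ_enc|/r = 2(8.99×10^9)(1.805×10^-5)/(0.531) = 6.11×10^5 N/C.

E = 6.11×10^5 N/C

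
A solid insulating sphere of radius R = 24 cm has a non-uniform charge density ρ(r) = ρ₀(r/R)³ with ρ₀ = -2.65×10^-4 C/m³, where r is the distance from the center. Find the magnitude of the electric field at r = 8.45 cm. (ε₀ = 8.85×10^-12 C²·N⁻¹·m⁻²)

1.84e4 V/m

By spherical symmetry E is radial; choose a Gaussian sphere of radius r = 8.45 cm (r < R).
Integrate the density: Q_enc = 4π ∫₀^r ρ₀(r'/R)^3 r'² dr' = 4πρ₀ r^6/(6·R³) = -1.462e-8 C.
Gauss's law: E·4πr² = Q_enc/ε₀.
E = |Q_enc|/(4πε₀r²) = (1.462e-8)/(4π·8.85×10^-12·(0.0845)²) = 1.84e4 N/C.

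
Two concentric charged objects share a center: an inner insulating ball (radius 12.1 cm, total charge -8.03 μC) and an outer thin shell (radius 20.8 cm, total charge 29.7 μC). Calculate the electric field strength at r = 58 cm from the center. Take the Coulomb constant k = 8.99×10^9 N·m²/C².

Use a concentric Gaussian sphere at r = 58 cm (r > 20.8 cm, enclosing both).
Q_enc = (-8.03 μC) + (29.7 μC) = 2.167e-5 C.
Gauss's law: E·4πr² = Q_enc/ε₀.
E = k|Q_enc|/r² = (8.99×10^9)(2.167×10^-5)/(0.58)² = 5.79×10^5 N/C.

|E| ≈ 5.79×10^5 N/C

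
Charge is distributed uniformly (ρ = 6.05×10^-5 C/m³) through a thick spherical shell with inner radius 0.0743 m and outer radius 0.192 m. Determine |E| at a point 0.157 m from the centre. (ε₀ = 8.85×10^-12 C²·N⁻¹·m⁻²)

Symmetry ⇒ E = E(r) r̂. Gaussian sphere of radius r = 0.157 m (within the shell material, 0.0743 m < r < 0.192 m).
Only the shell between 0.0743 m and r is enclosed: Q_enc = ρ·(4π/3)(r³ − a³) = (6.05×10^-5)·(4π/3)·((0.157)³ − (0.0743)³) = 8.768×10^-7 C.
By Gauss's law, ∮E·dA = E·4πr² = Q_enc/ε₀.
E = |Q_enc|/(4πε₀r²) = (8.768×10^-7)/(4π·8.85×10^-12·(0.157)²) = 3.20e5 N/C.

|E| = 3.20×10^5 V/m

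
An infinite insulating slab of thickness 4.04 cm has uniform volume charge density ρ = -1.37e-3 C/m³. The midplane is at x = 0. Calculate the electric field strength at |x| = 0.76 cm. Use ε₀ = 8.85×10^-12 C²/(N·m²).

1.18e6 N/C

By symmetry E is perpendicular to the slab. A Gaussian pillbox from −0.76 cm to +0.76 cm (face area A) lies entirely within the slab.
Q_enc = ρ·(2x)·A and flux = 2EA, so 2EA = 2ρxA/ε₀ ⇒ E = |ρ|x/ε₀.
E = (1.37×10^-3)(0.0076)/(8.85×10^-12) = 1.18×10^6 N/C.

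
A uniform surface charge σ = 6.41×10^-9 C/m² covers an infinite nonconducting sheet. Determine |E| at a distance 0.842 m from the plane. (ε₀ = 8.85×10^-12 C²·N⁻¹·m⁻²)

By planar symmetry E is perpendicular to the sheet and uniform; use a Gaussian pillbox with flat faces of area A on each side of the sheet.
Only the two end caps contribute flux: Φ = 2EA. With Q_enc = σA, Gauss's law gives E = |σ|/(2ε₀).
E = |σ|/(2ε₀) = (6.41×10^-9)/(2·8.85×10^-12) = 362 N/C.

E = 362 N/C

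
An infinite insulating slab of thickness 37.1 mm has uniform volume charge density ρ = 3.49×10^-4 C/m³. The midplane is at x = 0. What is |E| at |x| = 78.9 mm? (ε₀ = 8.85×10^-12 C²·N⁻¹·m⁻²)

|E| ≈ 7.32e5 V/m

The point |x| = 78.9 mm lies outside the slab (half-thickness 0.01855 m). A symmetric pillbox spanning the full slab encloses Q_enc = ρ·d·A.
Flux = 2EA ⇒ E = |ρ|d/(2ε₀), independent of distance outside.
E = (3.49e-4)(0.0371)/(2·8.85×10^-12) = 7.32×10^5 N/C.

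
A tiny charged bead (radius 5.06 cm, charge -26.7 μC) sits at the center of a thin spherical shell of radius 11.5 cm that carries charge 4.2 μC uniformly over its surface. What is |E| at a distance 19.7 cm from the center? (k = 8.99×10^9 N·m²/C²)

|E| ≈ 5.21e6 N/C

Symmetry ⇒ E = E(r) r̂. Gaussian sphere of radius r = 19.7 cm (r > 11.5 cm, enclosing both).
Q_enc = (-26.7 μC) + (4.2 μC) = -2.25×10^-5 C.
Gauss's law: E·4πr² = Q_enc/ε₀.
E = k|Q_enc|/r² = (8.99×10^9)(2.25e-5)/(0.197)² = 5.21×10^6 N/C.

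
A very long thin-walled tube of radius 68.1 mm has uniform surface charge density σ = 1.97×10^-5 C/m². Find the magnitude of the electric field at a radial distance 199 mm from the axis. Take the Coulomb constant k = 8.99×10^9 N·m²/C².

Take a coaxial cylindrical Gaussian surface of radius r = 199 mm and length L (r > 68.1 mm).
The whole shell is enclosed: λ_enc = σ·2πR = (1.97e-5)·2π·(0.0681) = 8.429×10^-6 C/m.
By Gauss's law (flux through the curved wall only), E·2πrL = λ_enc L/ε₀.
E = 2k|λ_enc|/r = 2(8.99×10^9)(8.429×10^-6)/(0.199) = 7.62e5 N/C.

|E| ≈ 7.62×10^5 N/C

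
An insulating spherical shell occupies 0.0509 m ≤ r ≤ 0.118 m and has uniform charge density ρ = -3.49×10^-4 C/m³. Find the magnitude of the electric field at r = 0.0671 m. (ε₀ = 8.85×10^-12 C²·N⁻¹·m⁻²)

E ≈ 4.97e5 N/C

Take a concentric spherical Gaussian surface of radius r = 0.0671 m (within the shell material, 0.0509 m < r < 0.118 m).
Only the shell between 0.0509 m and r is enclosed: Q_enc = ρ·(4π/3)(r³ − a³) = (-3.49×10^-4)·(4π/3)·((0.0671)³ − (0.0509)³) = -2.489e-7 C.
By Gauss's law, ∮E·dA = E·4πr² = Q_enc/ε₀.
E = |Q_enc|/(4πε₀r²) = (2.489×10^-7)/(4π·8.85×10^-12·(0.0671)²) = 4.97×10^5 N/C.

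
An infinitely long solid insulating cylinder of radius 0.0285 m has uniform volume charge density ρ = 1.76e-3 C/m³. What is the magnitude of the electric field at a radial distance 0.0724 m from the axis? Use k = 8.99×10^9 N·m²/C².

1.12×10^6 N/C

Choose a coaxial cylinder of radius r = 0.0724 m (arbitrary length L) as the Gaussian surface (r > 0.0285 m, full cross-section enclosed).
λ_enc = ρ·πR² = (1.76×10^-3)π(0.0285)² = 4.491×10^-6 C/m.
Applying ∮E·dA = Q_enc/ε₀ with the end caps contributing no flux:
E = 2k|λ_enc|/r = 2(8.99×10^9)(4.491e-6)/(0.0724) = 1.12×10^6 N/C.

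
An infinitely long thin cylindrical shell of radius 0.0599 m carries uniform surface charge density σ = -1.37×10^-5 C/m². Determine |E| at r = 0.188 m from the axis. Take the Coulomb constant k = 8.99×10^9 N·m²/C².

Coaxial Gaussian cylinder, radius r = 0.188 m, length L (r > 0.0599 m).
The whole shell is enclosed: λ_enc = σ·2πR = (-1.37e-5)·2π·(0.0599) = -5.156e-6 C/m.
By Gauss's law (flux through the curved wall only), E·2πrL = λ_enc L/ε₀.
E = 2k|λ_enc|/r = 2(8.99×10^9)(5.156×10^-6)/(0.188) = 4.93×10^5 N/C.

E ≈ 4.93×10^5 V/m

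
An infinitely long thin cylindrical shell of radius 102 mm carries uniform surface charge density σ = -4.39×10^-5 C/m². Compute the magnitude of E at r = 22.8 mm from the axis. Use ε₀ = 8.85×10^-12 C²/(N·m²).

|E| = 0 V/m

Coaxial Gaussian cylinder, radius r = 22.8 mm, length L (r < 102 mm, inside the shell).
No charge is enclosed, so Gauss's law gives E·2πrL = 0 ⇒ E = 0.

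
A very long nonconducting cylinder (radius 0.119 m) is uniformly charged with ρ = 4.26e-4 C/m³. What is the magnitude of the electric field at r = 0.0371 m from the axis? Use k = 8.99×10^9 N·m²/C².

By cylindrical symmetry E is radial; use a coaxial Gaussian cylinder of radius 0.0371 m and length L (r < R).
Enclosed charge per unit length: λ_enc = ρ·πr² = (4.26e-4)π(0.0371)² = 1.842e-6 C/m.
By Gauss's law (flux through the curved wall only), E·2πrL = λ_enc L/ε₀.
E = 2k|λ_enc|/r = 2(8.99×10^9)(1.842e-6)/(0.0371) = 8.93×10^5 N/C.

E ≈ 8.93×10^5 V/m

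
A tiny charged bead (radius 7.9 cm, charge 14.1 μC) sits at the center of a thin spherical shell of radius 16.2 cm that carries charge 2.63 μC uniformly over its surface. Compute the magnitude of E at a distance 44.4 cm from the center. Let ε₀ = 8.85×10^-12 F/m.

Use a concentric Gaussian sphere at r = 44.4 cm (r > 16.2 cm, enclosing both).
Q_enc = (14.1 μC) + (2.63 μC) = 1.673×10^-5 C.
Applying ∮E·dA = Q_enc/ε₀ with Φ = E(4πr²):
E = |Q_enc|/(4πε₀r²) = (1.673×10^-5)/(4π·8.85×10^-12·(0.444)²) = 7.63×10^5 N/C.

|E| = 7.63e5 V/m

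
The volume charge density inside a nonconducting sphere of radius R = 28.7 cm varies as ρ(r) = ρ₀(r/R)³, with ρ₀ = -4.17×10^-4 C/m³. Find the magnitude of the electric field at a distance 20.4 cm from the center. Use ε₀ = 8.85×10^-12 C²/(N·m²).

|E| ≈ 5.75×10^5 N/C

By spherical symmetry E is radial; choose a Gaussian sphere of radius r = 20.4 cm (r < R).
Q_enc = ∫₀^r ρ(r')·4πr'² dr' = (4πρ₀/R³) ∫₀^r r'^5 dr' = 4πρ₀ r^6/(6·R³) = -2.663×10^-6 C.
Since E is radial and uniform over the Gaussian sphere, Φ = E·4πr² = Q_enc/ε₀.
E = |Q_enc|/(4πε₀r²) = (2.663e-6)/(4π·8.85×10^-12·(0.204)²) = 5.75e5 N/C.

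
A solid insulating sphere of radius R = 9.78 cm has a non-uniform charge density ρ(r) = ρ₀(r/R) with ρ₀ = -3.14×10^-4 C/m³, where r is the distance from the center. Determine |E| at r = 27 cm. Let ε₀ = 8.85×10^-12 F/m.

Symmetry ⇒ E = E(r) r̂. Gaussian sphere of radius r = 27 cm (r > R, all charge enclosed).
Q_enc = 4π ∫₀^R ρ₀(r'/R)^1 r'² dr' = 4πρ₀R³/4 = -9.228×10^-7 C.
Gauss's law: E·4πr² = Q_enc/ε₀.
E = |Q_enc|/(4πε₀r²) = (9.228e-7)/(4π·8.85×10^-12·(0.27)²) = 1.14×10^5 N/C.

1.14e5 N/C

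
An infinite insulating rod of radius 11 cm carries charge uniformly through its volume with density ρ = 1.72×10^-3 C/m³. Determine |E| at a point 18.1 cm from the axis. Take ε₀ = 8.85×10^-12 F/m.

|E| = 6.50×10^6 V/m

Take a coaxial cylindrical Gaussian surface of radius r = 18.1 cm and length L (r > 11 cm, full cross-section enclosed).
λ_enc = ρ·πR² = (1.72e-3)π(0.11)² = 6.538×10^-5 C/m.
Gauss's law: E·2πrL = λ_enc L/ε₀.
E = |λ_enc|/(2πε₀r) = (6.538e-5)/(2π·8.85×10^-12·0.181) = 6.50×10^6 N/C.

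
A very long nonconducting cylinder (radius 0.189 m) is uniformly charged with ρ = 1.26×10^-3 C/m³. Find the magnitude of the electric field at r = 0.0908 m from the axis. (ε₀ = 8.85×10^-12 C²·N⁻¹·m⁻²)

Coaxial Gaussian cylinder, radius r = 0.0908 m, length L (r < R).
Charge inside radius r per length L is ρ·πr²·L, so λ_enc = ρπr² = 3.264×10^-5 C/m.
Gauss's law: E·2πrL = λ_enc L/ε₀.
E = |λ_enc|/(2πε₀r) = (3.264e-5)/(2π·8.85×10^-12·0.0908) = 6.46×10^6 N/C.

|E| = 6.46×10^6 N/C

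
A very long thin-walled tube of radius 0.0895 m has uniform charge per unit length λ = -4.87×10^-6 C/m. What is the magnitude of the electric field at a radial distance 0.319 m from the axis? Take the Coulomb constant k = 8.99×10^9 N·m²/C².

E = 2.74×10^5 V/m

Take a coaxial cylindrical Gaussian surface of radius r = 0.319 m and length L (r > 0.0895 m).
The full line charge is enclosed: λ_enc = -4.87×10^-6 C/m.
Gauss's law: E·2πrL = λ_enc L/ε₀.
E = 2k|λ_enc|/r = 2(8.99×10^9)(4.87×10^-6)/(0.319) = 2.74×10^5 N/C.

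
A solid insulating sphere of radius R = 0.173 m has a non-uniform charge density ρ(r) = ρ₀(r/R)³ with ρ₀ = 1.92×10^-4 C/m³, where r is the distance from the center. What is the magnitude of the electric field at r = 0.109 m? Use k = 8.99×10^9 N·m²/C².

By spherical symmetry E is radial; choose a Gaussian sphere of radius r = 0.109 m (r < R).
Q_enc = ∫₀^r ρ(r')·4πr'² dr' = (4πρ₀/R³) ∫₀^r r'^5 dr' = 4πρ₀ r^6/(6·R³) = 1.303e-7 C.
Since E is radial and uniform over the Gaussian sphere, Φ = E·4πr² = Q_enc/ε₀.
E = k|Q_enc|/r² = (8.99×10^9)(1.303×10^-7)/(0.109)² = 9.86e4 N/C.

9.86×10^4 N/C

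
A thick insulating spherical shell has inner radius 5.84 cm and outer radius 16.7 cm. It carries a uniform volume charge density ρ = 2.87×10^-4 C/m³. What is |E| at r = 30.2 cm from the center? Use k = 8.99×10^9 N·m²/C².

Take a concentric spherical Gaussian surface of radius r = 30.2 cm (r > 16.7 cm, enclosing the whole shell).
Q_enc = ρ·(4π/3)(b³ − a³) = (2.87e-4)·(4π/3)·((0.167)³ − (0.0584)³) = 5.36e-6 C.
Applying ∮E·dA = Q_enc/ε₀ with Φ = E(4πr²):
E = k|Q_enc|/r² = (8.99×10^9)(5.36e-6)/(0.302)² = 5.28×10^5 N/C.

5.28×10^5 N/C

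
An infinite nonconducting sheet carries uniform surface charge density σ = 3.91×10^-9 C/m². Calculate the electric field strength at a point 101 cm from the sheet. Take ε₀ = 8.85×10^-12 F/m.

E = 221 N/C

By planar symmetry E is perpendicular to the sheet and uniform; use a Gaussian pillbox with flat faces of area A on each side of the sheet.
Flux Φ = 2EA and Q_enc = σA, so 2EA = σA/ε₀ ⇒ E = |σ|/(2ε₀), independent of distance.
E = |σ|/(2ε₀) = (3.91×10^-9)/(2·8.85×10^-12) = 221 N/C.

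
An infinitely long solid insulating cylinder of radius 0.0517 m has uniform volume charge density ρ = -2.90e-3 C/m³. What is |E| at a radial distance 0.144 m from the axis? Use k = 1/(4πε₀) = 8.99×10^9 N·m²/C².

|E| = 3.04e6 N/C

Choose a coaxial cylinder of radius r = 0.144 m (arbitrary length L) as the Gaussian surface (r > 0.0517 m, full cross-section enclosed).
λ_enc = ρ·πR² = (-2.90×10^-3)π(0.0517)² = -2.435×10^-5 C/m.
By Gauss's law (flux through the curved wall only), E·2πrL = λ_enc L/ε₀.
E = 2k|λ_enc|/r = 2(8.99×10^9)(2.435×10^-5)/(0.144) = 3.04×10^6 N/C.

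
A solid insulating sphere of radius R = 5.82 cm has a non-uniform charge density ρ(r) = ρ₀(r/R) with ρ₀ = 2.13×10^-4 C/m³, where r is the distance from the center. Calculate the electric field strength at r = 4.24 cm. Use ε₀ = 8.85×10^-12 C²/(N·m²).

|E| = 1.86e5 V/m

Symmetry ⇒ E = E(r) r̂. Gaussian sphere of radius r = 4.24 cm (r < R).
Q_enc = ∫₀^r ρ(r')·4πr'² dr' = (4πρ₀/R) ∫₀^r r'^3 dr' = 4πρ₀ r^4/(4·R) = 3.716e-8 C.
By Gauss's law, ∮E·dA = E·4πr² = Q_enc/ε₀.
E = |Q_enc|/(4πε₀r²) = (3.716e-8)/(4π·8.85×10^-12·(0.0424)²) = 1.86e5 N/C.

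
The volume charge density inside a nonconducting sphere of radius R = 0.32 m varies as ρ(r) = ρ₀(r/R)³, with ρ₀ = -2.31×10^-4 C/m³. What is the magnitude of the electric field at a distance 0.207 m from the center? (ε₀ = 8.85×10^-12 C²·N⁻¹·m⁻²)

Use a concentric Gaussian sphere at r = 0.207 m (r < R).
Q_enc = ∫₀^r ρ(r')·4πr'² dr' = (4πρ₀/R³) ∫₀^r r'^5 dr' = 4πρ₀ r^6/(6·R³) = -1.162×10^-6 C.
Since E is radial and uniform over the Gaussian sphere, Φ = E·4πr² = Q_enc/ε₀.
E = |Q_enc|/(4πε₀r²) = (1.162×10^-6)/(4π·8.85×10^-12·(0.207)²) = 2.44×10^5 N/C.

|E| ≈ 2.44×10^5 N/C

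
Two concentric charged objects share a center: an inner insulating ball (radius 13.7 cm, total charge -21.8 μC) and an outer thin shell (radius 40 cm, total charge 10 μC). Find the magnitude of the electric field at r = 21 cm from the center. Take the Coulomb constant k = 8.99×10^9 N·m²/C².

E ≈ 4.44×10^6 V/m

By spherical symmetry E is radial; choose a Gaussian sphere of radius r = 21 cm (between the bodies, 13.7 cm < r < 40 cm).
The shell at 40 cm lies outside the Gaussian surface, so Q_enc = -21.8 μC = -2.18e-5 C.
Since E is radial and uniform over the Gaussian sphere, Φ = E·4πr² = Q_enc/ε₀.
E = k|Q_enc|/r² = (8.99×10^9)(2.18×10^-5)/(0.21)² = 4.44e6 N/C.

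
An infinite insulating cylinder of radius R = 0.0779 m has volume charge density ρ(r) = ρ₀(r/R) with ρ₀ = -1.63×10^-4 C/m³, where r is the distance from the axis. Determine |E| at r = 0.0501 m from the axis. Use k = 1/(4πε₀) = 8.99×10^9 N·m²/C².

Coaxial Gaussian cylinder, radius r = 0.0501 m, length L (r < R).
Integrating ρ over the cross-section to radius r: λ_enc = (2πρ₀/R) ∫₀^r r'^2 dr' = 2πρ₀ r^3/(3·R) = -5.511×10^-7 C/m.
Gauss's law: E·2πrL = λ_enc L/ε₀.
E = 2k|λ_enc|/r = 2(8.99×10^9)(5.511e-7)/(0.0501) = 1.98×10^5 N/C.

|E| = 1.98e5 N/C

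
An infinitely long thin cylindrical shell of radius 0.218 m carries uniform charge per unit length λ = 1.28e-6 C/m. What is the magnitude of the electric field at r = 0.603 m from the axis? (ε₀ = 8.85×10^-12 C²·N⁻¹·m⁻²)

Choose a coaxial cylinder of radius r = 0.603 m (arbitrary length L) as the Gaussian surface (r > 0.218 m).
The full line charge is enclosed: λ_enc = 1.28×10^-6 C/m.
Since E is radial and uniform over the curved surface, Φ = E·2πrL = Q_enc/ε₀ = λ_enc L/ε₀.
E = |λ_enc|/(2πε₀r) = (1.28×10^-6)/(2π·8.85×10^-12·0.603) = 3.82×10^4 N/C.

E ≈ 3.82×10^4 V/m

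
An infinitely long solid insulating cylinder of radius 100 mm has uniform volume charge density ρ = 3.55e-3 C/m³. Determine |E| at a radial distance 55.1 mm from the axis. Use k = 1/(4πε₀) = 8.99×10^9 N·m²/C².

Take a coaxial cylindrical Gaussian surface of radius r = 55.1 mm and length L (r < R).
Enclosed charge per unit length: λ_enc = ρ·πr² = (3.55e-3)π(0.0551)² = 3.386×10^-5 C/m.
Since E is radial and uniform over the curved surface, Φ = E·2πrL = Q_enc/ε₀ = λ_enc L/ε₀.
E = 2k|λ_enc|/r = 2(8.99×10^9)(3.386×10^-5)/(0.0551) = 1.10e7 N/C.

|E| ≈ 1.10×10^7 N/C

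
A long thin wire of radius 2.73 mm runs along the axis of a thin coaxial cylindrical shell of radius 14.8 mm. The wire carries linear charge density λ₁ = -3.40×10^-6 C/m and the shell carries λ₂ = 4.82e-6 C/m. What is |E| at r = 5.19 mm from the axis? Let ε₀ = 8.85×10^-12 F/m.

E ≈ 1.18×10^7 V/m

Choose a coaxial cylinder of radius r = 5.19 mm (arbitrary length L) as the Gaussian surface (between the conductors, 2.73 mm < r < 14.8 mm).
Only the inner wire is enclosed; the outer shell contributes nothing inside itself. λ_enc = λ₁ = -3.40e-6 C/m.
Since E is radial and uniform over the curved surface, Φ = E·2πrL = Q_enc/ε₀ = λ_enc L/ε₀.
E = |λ_enc|/(2πε₀r) = (3.40×10^-6)/(2π·8.85×10^-12·0.00519) = 1.18×10^7 N/C.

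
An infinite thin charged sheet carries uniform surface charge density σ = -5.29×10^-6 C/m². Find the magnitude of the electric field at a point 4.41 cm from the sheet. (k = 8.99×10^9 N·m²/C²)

Choose a cylindrical pillbox piercing the sheet, end faces (area A) parallel to it.
Flux Φ = 2EA and Q_enc = σA, so 2EA = σA/ε₀ ⇒ E = |σ|/(2ε₀), independent of distance.
E = 2πk|σ| = 2π(8.99×10^9)(5.29e-6) = 2.99×10^5 N/C.

2.99×10^5 V/m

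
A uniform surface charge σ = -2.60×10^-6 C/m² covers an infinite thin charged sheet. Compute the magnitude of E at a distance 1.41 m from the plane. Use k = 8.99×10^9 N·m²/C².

|E| = 1.47e5 N/C

Choose a cylindrical pillbox piercing the sheet, end faces (area A) parallel to it.
Flux Φ = 2EA and Q_enc = σA, so 2EA = σA/ε₀ ⇒ E = |σ|/(2ε₀), independent of distance.
E = 2πk|σ| = 2π(8.99×10^9)(2.60e-6) = 1.47e5 N/C.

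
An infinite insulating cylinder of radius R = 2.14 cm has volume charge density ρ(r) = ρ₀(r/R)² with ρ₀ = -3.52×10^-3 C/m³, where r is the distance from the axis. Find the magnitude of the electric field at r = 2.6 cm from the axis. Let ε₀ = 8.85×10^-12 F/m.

By cylindrical symmetry E is radial; use a coaxial Gaussian cylinder of radius 2.6 cm and length L (r > R, full charge per length enclosed).
λ_enc = 2π ∫₀^R ρ₀(r'/R)^2 r' dr' = 2πρ₀R²/4 = -2.532e-6 C/m.
Applying ∮E·dA = Q_enc/ε₀ with the end caps contributing no flux:
E = |λ_enc|/(2πε₀r) = (2.532×10^-6)/(2π·8.85×10^-12·0.026) = 1.75×10^6 N/C.

|E| ≈ 1.75×10^6 V/m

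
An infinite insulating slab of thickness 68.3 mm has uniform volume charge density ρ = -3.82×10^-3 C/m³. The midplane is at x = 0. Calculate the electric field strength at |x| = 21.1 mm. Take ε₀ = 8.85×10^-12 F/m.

|E| = 9.11e6 N/C

By symmetry E is perpendicular to the slab. A Gaussian pillbox from −21.1 mm to +21.1 mm (face area A) lies entirely within the slab.
Q_enc = ρ·(2x)·A and flux = 2EA, so 2EA = 2ρxA/ε₀ ⇒ E = |ρ|x/ε₀.
E = (3.82×10^-3)(0.0211)/(8.85×10^-12) = 9.11×10^6 N/C.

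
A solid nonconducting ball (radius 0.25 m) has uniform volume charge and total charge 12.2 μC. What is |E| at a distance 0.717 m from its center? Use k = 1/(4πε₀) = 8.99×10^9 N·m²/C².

Symmetry ⇒ E = E(r) r̂. Gaussian sphere of radius r = 0.717 m (r > R, so the entire charge is enclosed).
Q_enc = 12.2 μC = 1.22×10^-5 C.
By Gauss's law, ∮E·dA = E·4πr² = Q_enc/ε₀.
E = k|Q_enc|/r² = (8.99×10^9)(1.22e-5)/(0.717)² = 2.13×10^5 N/C.

|E| ≈ 2.13×10^5 N/C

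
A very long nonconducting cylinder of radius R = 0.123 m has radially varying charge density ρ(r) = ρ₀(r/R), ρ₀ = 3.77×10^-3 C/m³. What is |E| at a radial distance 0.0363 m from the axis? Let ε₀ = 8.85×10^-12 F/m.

E = 1.52×10^6 V/m

Choose a coaxial cylinder of radius r = 0.0363 m (arbitrary length L) as the Gaussian surface (r < R).
Integrating ρ over the cross-section to radius r: λ_enc = (2πρ₀/R) ∫₀^r r'^2 dr' = 2πρ₀ r^3/(3·R) = 3.071×10^-6 C/m.
Applying ∮E·dA = Q_enc/ε₀ with the end caps contributing no flux:
E = |λ_enc|/(2πε₀r) = (3.071e-6)/(2π·8.85×10^-12·0.0363) = 1.52e6 N/C.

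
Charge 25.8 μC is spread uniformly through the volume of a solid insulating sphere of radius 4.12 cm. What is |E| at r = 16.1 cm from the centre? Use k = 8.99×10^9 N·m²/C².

|E| = 8.95×10^6 N/C

Use a concentric Gaussian sphere at r = 16.1 cm (r > R, so the entire charge is enclosed).
Q_enc = 25.8 μC = 2.58e-5 C.
By Gauss's law, ∮E·dA = E·4πr² = Q_enc/ε₀.
E = k|Q_enc|/r² = (8.99×10^9)(2.58×10^-5)/(0.161)² = 8.95×10^6 N/C.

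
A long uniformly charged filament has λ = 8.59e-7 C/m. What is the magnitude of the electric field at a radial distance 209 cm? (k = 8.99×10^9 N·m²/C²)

|E| ≈ 7.39e3 N/C

By cylindrical symmetry E is radial; use a coaxial Gaussian cylinder of radius 209 cm and length L.
Q_enc = λL, so λ_enc = 8.59×10^-7 C/m.
Since E is radial and uniform over the curved surface, Φ = E·2πrL = Q_enc/ε₀ = λ_enc L/ε₀.
E = 2k|λ_enc|/r = 2(8.99×10^9)(8.59×10^-7)/(2.09) = 7.39e3 N/C.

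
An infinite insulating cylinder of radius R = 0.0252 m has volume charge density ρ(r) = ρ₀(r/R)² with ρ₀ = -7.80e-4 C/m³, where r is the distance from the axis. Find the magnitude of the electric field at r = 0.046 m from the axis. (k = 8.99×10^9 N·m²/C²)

E ≈ 3.04e5 V/m

Coaxial Gaussian cylinder, radius r = 0.046 m, length L (r > R, full charge per length enclosed).
λ_enc = 2π ∫₀^R ρ₀(r'/R)^2 r' dr' = 2πρ₀R²/4 = -7.781×10^-7 C/m.
By Gauss's law (flux through the curved wall only), E·2πrL = λ_enc L/ε₀.
E = 2k|λ_enc|/r = 2(8.99×10^9)(7.781×10^-7)/(0.046) = 3.04×10^5 N/C.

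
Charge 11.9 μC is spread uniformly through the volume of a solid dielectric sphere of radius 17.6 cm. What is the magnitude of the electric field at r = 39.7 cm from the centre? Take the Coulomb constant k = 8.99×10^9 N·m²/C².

By spherical symmetry E is radial; choose a Gaussian sphere of radius r = 39.7 cm (r > R, so the entire charge is enclosed).
Q_enc = 11.9 μC = 1.19×10^-5 C.
Applying ∮E·dA = Q_enc/ε₀ with Φ = E(4πr²):
E = k|Q_enc|/r² = (8.99×10^9)(1.19e-5)/(0.397)² = 6.79×10^5 N/C.

|E| ≈ 6.79×10^5 N/C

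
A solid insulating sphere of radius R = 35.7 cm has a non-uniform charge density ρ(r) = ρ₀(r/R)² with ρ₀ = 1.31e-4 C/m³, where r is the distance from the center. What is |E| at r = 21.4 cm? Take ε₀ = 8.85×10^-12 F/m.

E = 2.28×10^5 N/C

By spherical symmetry E is radial; choose a Gaussian sphere of radius r = 21.4 cm (r < R).
Q_enc = ∫₀^r ρ(r')·4πr'² dr' = (4πρ₀/R²) ∫₀^r r'^4 dr' = 4πρ₀ r^5/(5·R²) = 1.159e-6 C.
Since E is radial and uniform over the Gaussian sphere, Φ = E·4πr² = Q_enc/ε₀.
E = |Q_enc|/(4πε₀r²) = (1.159×10^-6)/(4π·8.85×10^-12·(0.214)²) = 2.28e5 N/C.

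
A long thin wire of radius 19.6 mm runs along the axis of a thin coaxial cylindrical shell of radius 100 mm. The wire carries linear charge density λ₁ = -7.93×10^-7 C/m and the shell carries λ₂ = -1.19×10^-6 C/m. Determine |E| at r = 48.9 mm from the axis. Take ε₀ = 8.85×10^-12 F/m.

2.92×10^5 N/C

Take a coaxial cylindrical Gaussian surface of radius r = 48.9 mm and length L (between the conductors, 19.6 mm < r < 100 mm).
The shell at 100 mm lies outside the Gaussian surface, so λ_enc = λ₁ = -7.93e-7 C/m.
Since E is radial and uniform over the curved surface, Φ = E·2πrL = Q_enc/ε₀ = λ_enc L/ε₀.
E = |λ_enc|/(2πε₀r) = (7.93×10^-7)/(2π·8.85×10^-12·0.0489) = 2.92×10^5 N/C.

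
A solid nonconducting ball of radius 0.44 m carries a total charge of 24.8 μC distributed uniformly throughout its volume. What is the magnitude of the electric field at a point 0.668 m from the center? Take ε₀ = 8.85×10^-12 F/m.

By spherical symmetry E is radial; choose a Gaussian sphere of radius r = 0.668 m (r > R, so the entire charge is enclosed).
Q_enc = 24.8 μC = 2.48×10^-5 C.
Since E is radial and uniform over the Gaussian sphere, Φ = E·4πr² = Q_enc/ε₀.
E = |Q_enc|/(4πε₀r²) = (2.48e-5)/(4π·8.85×10^-12·(0.668)²) = 5.00×10^5 N/C.

E = 5.00e5 N/C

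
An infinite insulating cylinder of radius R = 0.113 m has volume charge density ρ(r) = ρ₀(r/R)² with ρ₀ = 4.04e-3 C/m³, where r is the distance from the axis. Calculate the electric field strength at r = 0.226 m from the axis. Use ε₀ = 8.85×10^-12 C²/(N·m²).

|E| ≈ 6.45e6 N/C

Take a coaxial cylindrical Gaussian surface of radius r = 0.226 m and length L (r > R, full charge per length enclosed).
λ_enc = 2π ∫₀^R ρ₀(r'/R)^2 r' dr' = 2πρ₀R²/4 = 8.103e-5 C/m.
Gauss's law: E·2πrL = λ_enc L/ε₀.
E = |λ_enc|/(2πε₀r) = (8.103×10^-5)/(2π·8.85×10^-12·0.226) = 6.45×10^6 N/C.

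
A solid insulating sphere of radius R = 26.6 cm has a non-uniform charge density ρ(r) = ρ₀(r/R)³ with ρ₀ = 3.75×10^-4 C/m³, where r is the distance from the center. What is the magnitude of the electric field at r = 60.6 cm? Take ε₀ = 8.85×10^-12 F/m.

Use a concentric Gaussian sphere at r = 60.6 cm (r > R, all charge enclosed).
Q_enc = 4π ∫₀^R ρ₀(r'/R)^3 r'² dr' = 4πρ₀R³/6 = 1.478e-5 C.
Since E is radial and uniform over the Gaussian sphere, Φ = E·4πr² = Q_enc/ε₀.
E = |Q_enc|/(4πε₀r²) = (1.478×10^-5)/(4π·8.85×10^-12·(0.606)²) = 3.62e5 N/C.

E ≈ 3.62e5 N/C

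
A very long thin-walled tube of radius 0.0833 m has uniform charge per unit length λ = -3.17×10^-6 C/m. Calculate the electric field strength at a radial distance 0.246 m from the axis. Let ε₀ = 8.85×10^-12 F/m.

|E| = 2.32×10^5 N/C

Coaxial Gaussian cylinder, radius r = 0.246 m, length L (r > 0.0833 m).
The full line charge is enclosed: λ_enc = -3.17×10^-6 C/m.
Gauss's law: E·2πrL = λ_enc L/ε₀.
E = |λ_enc|/(2πε₀r) = (3.17×10^-6)/(2π·8.85×10^-12·0.246) = 2.32e5 N/C.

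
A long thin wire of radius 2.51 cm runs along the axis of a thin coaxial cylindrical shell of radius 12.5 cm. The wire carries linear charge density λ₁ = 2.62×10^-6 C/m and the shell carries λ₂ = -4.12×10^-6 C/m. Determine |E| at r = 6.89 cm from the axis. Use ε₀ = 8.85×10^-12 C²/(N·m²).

Take a coaxial cylindrical Gaussian surface of radius r = 6.89 cm and length L (between the conductors, 2.51 cm < r < 12.5 cm).
The shell at 12.5 cm lies outside the Gaussian surface, so λ_enc = λ₁ = 2.62×10^-6 C/m.
Since E is radial and uniform over the curved surface, Φ = E·2πrL = Q_enc/ε₀ = λ_enc L/ε₀.
E = |λ_enc|/(2πε₀r) = (2.62e-6)/(2π·8.85×10^-12·0.0689) = 6.84e5 N/C.

E = 6.84e5 N/C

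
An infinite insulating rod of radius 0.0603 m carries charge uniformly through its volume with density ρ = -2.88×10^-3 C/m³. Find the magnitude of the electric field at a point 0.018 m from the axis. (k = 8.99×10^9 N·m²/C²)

Coaxial Gaussian cylinder, radius r = 0.018 m, length L (r < R).
Charge inside radius r per length L is ρ·πr²·L, so λ_enc = ρπr² = -2.931×10^-6 C/m.
Gauss's law: E·2πrL = λ_enc L/ε₀.
E = 2k|λ_enc|/r = 2(8.99×10^9)(2.931×10^-6)/(0.018) = 2.93×10^6 N/C.

|E| ≈ 2.93e6 N/C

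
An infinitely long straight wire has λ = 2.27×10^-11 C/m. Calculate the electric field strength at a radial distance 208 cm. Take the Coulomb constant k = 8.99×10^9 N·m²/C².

Take a coaxial cylindrical Gaussian surface of radius r = 208 cm and length L.
Q_enc = λL, so λ_enc = 2.27×10^-11 C/m.
Since E is radial and uniform over the curved surface, Φ = E·2πrL = Q_enc/ε₀ = λ_enc L/ε₀.
E = 2k|λ_enc|/r = 2(8.99×10^9)(2.27×10^-11)/(2.08) = 0.196 N/C.

0.196 N/C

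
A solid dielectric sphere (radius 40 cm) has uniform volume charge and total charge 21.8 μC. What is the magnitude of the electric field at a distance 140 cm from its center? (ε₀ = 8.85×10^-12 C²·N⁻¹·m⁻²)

By spherical symmetry E is radial; choose a Gaussian sphere of radius r = 140 cm (r > R, so the entire charge is enclosed).
Q_enc = 21.8 μC = 2.18×10^-5 C.
Applying ∮E·dA = Q_enc/ε₀ with Φ = E(4πr²):
E = |Q_enc|/(4πε₀r²) = (2.18×10^-5)/(4π·8.85×10^-12·(1.4)²) = 1.00×10^5 N/C.

1.00×10^5 V/m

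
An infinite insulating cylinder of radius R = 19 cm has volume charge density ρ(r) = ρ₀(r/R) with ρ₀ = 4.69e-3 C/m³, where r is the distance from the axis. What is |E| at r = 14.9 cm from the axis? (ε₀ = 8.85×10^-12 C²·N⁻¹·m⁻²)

Choose a coaxial cylinder of radius r = 14.9 cm (arbitrary length L) as the Gaussian surface (r < R).
λ_enc = ∫₀^r ρ(r')·2πr' dr' = (2πρ₀/R)·r^3/3 = 1.71×10^-4 C/m.
By Gauss's law (flux through the curved wall only), E·2πrL = λ_enc L/ε₀.
E = |λ_enc|/(2πε₀r) = (1.71×10^-4)/(2π·8.85×10^-12·0.149) = 2.06×10^7 N/C.

|E| = 2.06e7 N/C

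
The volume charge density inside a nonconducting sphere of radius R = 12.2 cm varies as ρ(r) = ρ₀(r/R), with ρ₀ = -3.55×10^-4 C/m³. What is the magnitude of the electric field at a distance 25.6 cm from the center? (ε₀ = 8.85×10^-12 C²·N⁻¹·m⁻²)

E ≈ 2.78×10^5 N/C

Symmetry ⇒ E = E(r) r̂. Gaussian sphere of radius r = 25.6 cm (r > R, all charge enclosed).
Q_enc = 4π ∫₀^R ρ₀(r'/R)^1 r'² dr' = 4πρ₀R³/4 = -2.025×10^-6 C.
Since E is radial and uniform over the Gaussian sphere, Φ = E·4πr² = Q_enc/ε₀.
E = |Q_enc|/(4πε₀r²) = (2.025e-6)/(4π·8.85×10^-12·(0.256)²) = 2.78e5 N/C.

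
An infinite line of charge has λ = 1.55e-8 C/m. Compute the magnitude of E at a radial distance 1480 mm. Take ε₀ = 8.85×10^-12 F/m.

Choose a coaxial cylinder of radius r = 1480 mm (arbitrary length L) as the Gaussian surface.
Q_enc = λL, so λ_enc = 1.55×10^-8 C/m.
By Gauss's law (flux through the curved wall only), E·2πrL = λ_enc L/ε₀.
E = |λ_enc|/(2πε₀r) = (1.55e-8)/(2π·8.85×10^-12·1.48) = 188 N/C.

|E| ≈ 188 N/C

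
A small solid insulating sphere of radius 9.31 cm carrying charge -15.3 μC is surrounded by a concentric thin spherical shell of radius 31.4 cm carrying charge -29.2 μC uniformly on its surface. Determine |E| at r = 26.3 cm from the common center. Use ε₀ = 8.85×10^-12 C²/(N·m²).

Take a concentric spherical Gaussian surface of radius r = 26.3 cm (between the bodies, 9.31 cm < r < 31.4 cm).
Only the inner charge is enclosed; the outer shell contributes nothing inside itself. Q_enc = -15.3 μC = -1.53×10^-5 C.
Gauss's law: E·4πr² = Q_enc/ε₀.
E = |Q_enc|/(4πε₀r²) = (1.53×10^-5)/(4π·8.85×10^-12·(0.263)²) = 1.99×10^6 N/C.

|E| = 1.99×10^6 N/C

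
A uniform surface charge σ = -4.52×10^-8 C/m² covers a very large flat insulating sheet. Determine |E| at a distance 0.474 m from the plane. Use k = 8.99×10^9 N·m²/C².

2.55e3 N/C

Choose a cylindrical pillbox piercing the sheet, end faces (area A) parallel to it.
Only the two end caps contribute flux: Φ = 2EA. With Q_enc = σA, Gauss's law gives E = |σ|/(2ε₀).
E = 2πk|σ| = 2π(8.99×10^9)(4.52×10^-8) = 2.55×10^3 N/C.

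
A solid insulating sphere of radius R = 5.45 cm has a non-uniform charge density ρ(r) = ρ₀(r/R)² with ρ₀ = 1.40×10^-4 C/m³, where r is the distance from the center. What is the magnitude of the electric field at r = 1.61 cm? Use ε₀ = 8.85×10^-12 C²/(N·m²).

|E| ≈ 4.45×10^3 N/C

By spherical symmetry E is radial; choose a Gaussian sphere of radius r = 1.61 cm (r < R).
Integrate the density: Q_enc = 4π ∫₀^r ρ₀(r'/R)^2 r'² dr' = 4πρ₀ r^5/(5·R²) = 1.281e-10 C.
By Gauss's law, ∮E·dA = E·4πr² = Q_enc/ε₀.
E = |Q_enc|/(4πε₀r²) = (1.281×10^-10)/(4π·8.85×10^-12·(0.0161)²) = 4.45×10^3 N/C.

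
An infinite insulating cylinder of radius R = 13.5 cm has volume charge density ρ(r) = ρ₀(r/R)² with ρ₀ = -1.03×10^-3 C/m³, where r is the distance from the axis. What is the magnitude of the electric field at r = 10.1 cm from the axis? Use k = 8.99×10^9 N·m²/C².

By cylindrical symmetry E is radial; use a coaxial Gaussian cylinder of radius 10.1 cm and length L (r < R).
λ_enc = ∫₀^r ρ(r')·2πr' dr' = (2πρ₀/R²)·r^4/4 = -9.238×10^-6 C/m.
By Gauss's law (flux through the curved wall only), E·2πrL = λ_enc L/ε₀.
E = 2k|λ_enc|/r = 2(8.99×10^9)(9.238×10^-6)/(0.101) = 1.64×10^6 N/C.

E = 1.64×10^6 N/C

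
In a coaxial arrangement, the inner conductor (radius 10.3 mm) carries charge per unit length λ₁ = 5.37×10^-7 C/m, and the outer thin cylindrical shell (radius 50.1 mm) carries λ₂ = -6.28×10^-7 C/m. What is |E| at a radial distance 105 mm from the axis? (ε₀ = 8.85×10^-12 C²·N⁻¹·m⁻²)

Coaxial Gaussian cylinder, radius r = 105 mm, length L (r > 50.1 mm, enclosing both).
λ_enc = λ₁ + λ₂ = (5.37e-7) + (-6.28e-7) = -9.10×10^-8 C/m.
Applying ∮E·dA = Q_enc/ε₀ with the end caps contributing no flux:
E = |λ_enc|/(2πε₀r) = (9.10×10^-8)/(2π·8.85×10^-12·0.105) = 1.56e4 N/C.

|E| = 1.56e4 N/C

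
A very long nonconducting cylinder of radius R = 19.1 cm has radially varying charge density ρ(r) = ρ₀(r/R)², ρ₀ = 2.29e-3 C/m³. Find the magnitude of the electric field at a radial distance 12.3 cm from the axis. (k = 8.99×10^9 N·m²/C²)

E ≈ 3.30×10^6 N/C

Take a coaxial cylindrical Gaussian surface of radius r = 12.3 cm and length L (r < R).
λ_enc = ∫₀^r ρ(r')·2πr' dr' = (2πρ₀/R²)·r^4/4 = 2.257×10^-5 C/m.
Since E is radial and uniform over the curved surface, Φ = E·2πrL = Q_enc/ε₀ = λ_enc L/ε₀.
E = 2k|λ_enc|/r = 2(8.99×10^9)(2.257×10^-5)/(0.123) = 3.30×10^6 N/C.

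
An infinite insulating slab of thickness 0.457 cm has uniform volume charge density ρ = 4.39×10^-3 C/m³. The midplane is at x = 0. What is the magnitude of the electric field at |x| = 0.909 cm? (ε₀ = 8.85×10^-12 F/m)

|E| = 1.13e6 N/C

The point |x| = 0.909 cm lies outside the slab (half-thickness 0.002285 m). A symmetric pillbox spanning the full slab encloses Q_enc = ρ·d·A.
Flux = 2EA ⇒ E = |ρ|d/(2ε₀), independent of distance outside.
E = (4.39×10^-3)(0.00457)/(2·8.85×10^-12) = 1.13×10^6 N/C.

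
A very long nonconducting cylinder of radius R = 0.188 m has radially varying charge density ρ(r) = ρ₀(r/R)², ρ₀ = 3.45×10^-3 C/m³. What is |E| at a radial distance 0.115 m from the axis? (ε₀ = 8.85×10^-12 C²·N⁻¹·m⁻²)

|E| ≈ 4.19×10^6 N/C

Choose a coaxial cylinder of radius r = 0.115 m (arbitrary length L) as the Gaussian surface (r < R).
λ_enc = ∫₀^r ρ(r')·2πr' dr' = (2πρ₀/R²)·r^4/4 = 2.682e-5 C/m.
Since E is radial and uniform over the curved surface, Φ = E·2πrL = Q_enc/ε₀ = λ_enc L/ε₀.
E = |λ_enc|/(2πε₀r) = (2.682e-5)/(2π·8.85×10^-12·0.115) = 4.19×10^6 N/C.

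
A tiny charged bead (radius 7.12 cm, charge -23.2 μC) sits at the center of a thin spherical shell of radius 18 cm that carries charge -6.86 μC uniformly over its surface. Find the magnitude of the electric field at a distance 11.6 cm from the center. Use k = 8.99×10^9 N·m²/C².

|E| ≈ 1.55e7 N/C

Use a concentric Gaussian sphere at r = 11.6 cm (between the bodies, 7.12 cm < r < 18 cm).
The shell at 18 cm lies outside the Gaussian surface, so Q_enc = -23.2 μC = -2.32×10^-5 C.
Gauss's law: E·4πr² = Q_enc/ε₀.
E = k|Q_enc|/r² = (8.99×10^9)(2.32×10^-5)/(0.116)² = 1.55e7 N/C.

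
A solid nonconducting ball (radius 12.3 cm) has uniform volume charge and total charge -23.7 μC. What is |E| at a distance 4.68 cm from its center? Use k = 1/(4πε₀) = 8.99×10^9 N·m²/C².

E ≈ 5.36×10^6 N/C

Use a concentric Gaussian sphere at r = 4.68 cm (r < R).
For a uniform sphere the enclosed fraction is (r/R)³, so Q_enc = (-23.7 μC)(0.0468/0.123)³ = -1.305e-6 C.
Applying ∮E·dA = Q_enc/ε₀ with Φ = E(4πr²):
E = k|Q_enc|/r² = (8.99×10^9)(1.305×10^-6)/(0.0468)² = 5.36×10^6 N/C.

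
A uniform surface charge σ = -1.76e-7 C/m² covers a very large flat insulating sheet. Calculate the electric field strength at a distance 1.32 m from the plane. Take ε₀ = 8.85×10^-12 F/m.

E = 9.94e3 V/m

The symmetry is planar: E is normal to the sheet and the same magnitude on both sides. Take a pillbox straddling the sheet with end-cap area A.
Flux Φ = 2EA and Q_enc = σA, so 2EA = σA/ε₀ ⇒ E = |σ|/(2ε₀), independent of distance.
E = |σ|/(2ε₀) = (1.76e-7)/(2·8.85×10^-12) = 9.94e3 N/C.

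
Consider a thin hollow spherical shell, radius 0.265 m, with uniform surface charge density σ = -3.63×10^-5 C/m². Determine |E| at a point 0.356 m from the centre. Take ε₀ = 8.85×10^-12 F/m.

E ≈ 2.27×10^6 N/C

Take a concentric spherical Gaussian surface of radius r = 0.356 m (r > 0.265 m).
The entire shell is enclosed: Q_enc = σ·4πR² = (-3.63×10^-5)·4π·(0.265)² = -3.203×10^-5 C.
Gauss's law: E·4πr² = Q_enc/ε₀.
E = |Q_enc|/(4πε₀r²) = (3.203e-5)/(4π·8.85×10^-12·(0.356)²) = 2.27e6 N/C.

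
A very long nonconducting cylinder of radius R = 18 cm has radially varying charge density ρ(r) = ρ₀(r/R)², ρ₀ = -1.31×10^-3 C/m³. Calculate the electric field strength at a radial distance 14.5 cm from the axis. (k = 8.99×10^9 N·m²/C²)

By cylindrical symmetry E is radial; use a coaxial Gaussian cylinder of radius 14.5 cm and length L (r < R).
λ_enc = ∫₀^r ρ(r')·2πr' dr' = (2πρ₀/R²)·r^4/4 = -2.807e-5 C/m.
Gauss's law: E·2πrL = λ_enc L/ε₀.
E = 2k|λ_enc|/r = 2(8.99×10^9)(2.807e-5)/(0.145) = 3.48×10^6 N/C.

E = 3.48e6 N/C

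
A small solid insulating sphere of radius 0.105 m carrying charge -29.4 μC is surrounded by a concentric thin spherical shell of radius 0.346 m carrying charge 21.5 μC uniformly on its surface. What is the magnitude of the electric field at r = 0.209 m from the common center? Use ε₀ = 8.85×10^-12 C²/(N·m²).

E = 6.05×10^6 N/C

Take a concentric spherical Gaussian surface of radius r = 0.209 m (between the bodies, 0.105 m < r < 0.346 m).
The shell at 0.346 m lies outside the Gaussian surface, so Q_enc = -29.4 μC = -2.94×10^-5 C.
Since E is radial and uniform over the Gaussian sphere, Φ = E·4πr² = Q_enc/ε₀.
E = |Q_enc|/(4πε₀r²) = (2.94e-5)/(4π·8.85×10^-12·(0.209)²) = 6.05×10^6 N/C.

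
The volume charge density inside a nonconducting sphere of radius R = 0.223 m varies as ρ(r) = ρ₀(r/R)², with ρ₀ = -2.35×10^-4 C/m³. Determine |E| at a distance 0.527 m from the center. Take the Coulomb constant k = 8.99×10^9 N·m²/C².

|E| ≈ 2.12×10^5 N/C

Use a concentric Gaussian sphere at r = 0.527 m (r > R, all charge enclosed).
Q_enc = 4π ∫₀^R ρ₀(r'/R)^2 r'² dr' = 4πρ₀R³/5 = -6.55×10^-6 C.
Applying ∮E·dA = Q_enc/ε₀ with Φ = E(4πr²):
E = k|Q_enc|/r² = (8.99×10^9)(6.55e-6)/(0.527)² = 2.12×10^5 N/C.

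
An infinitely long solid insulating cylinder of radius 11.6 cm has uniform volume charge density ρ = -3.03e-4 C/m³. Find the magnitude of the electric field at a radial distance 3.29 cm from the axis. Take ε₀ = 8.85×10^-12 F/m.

|E| ≈ 5.63×10^5 V/m

Take a coaxial cylindrical Gaussian surface of radius r = 3.29 cm and length L (r < R).
Enclosed charge per unit length: λ_enc = ρ·πr² = (-3.03e-4)π(0.0329)² = -1.03e-6 C/m.
Since E is radial and uniform over the curved surface, Φ = E·2πrL = Q_enc/ε₀ = λ_enc L/ε₀.
E = |λ_enc|/(2πε₀r) = (1.03×10^-6)/(2π·8.85×10^-12·0.0329) = 5.63×10^5 N/C.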